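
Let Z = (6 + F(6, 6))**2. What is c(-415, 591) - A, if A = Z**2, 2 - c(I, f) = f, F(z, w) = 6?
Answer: -21325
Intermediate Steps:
c(I, f) = 2 - f
Z = 144 (Z = (6 + 6)**2 = 12**2 = 144)
A = 20736 (A = 144**2 = 20736)
c(-415, 591) - A = (2 - 1*591) - 1*20736 = (2 - 591) - 20736 = -589 - 20736 = -21325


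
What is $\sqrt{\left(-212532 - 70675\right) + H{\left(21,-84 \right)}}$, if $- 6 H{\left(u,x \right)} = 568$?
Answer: $\frac{7 i \sqrt{52035}}{3} \approx 532.26 i$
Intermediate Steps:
$H{\left(u,x \right)} = - \frac{284}{3}$ ($H{\left(u,x \right)} = \left(- \frac{1}{6}\right) 568 = - \frac{284}{3}$)
$\sqrt{\left(-212532 - 70675\right) + H{\left(21,-84 \right)}} = \sqrt{\left(-212532 - 70675\right) - \frac{284}{3}} = \sqrt{-283207 - \frac{284}{3}} = \sqrt{- \frac{849905}{3}} = \frac{7 i \sqrt{52035}}{3}$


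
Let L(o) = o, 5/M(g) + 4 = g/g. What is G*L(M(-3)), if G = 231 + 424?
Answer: -3275/3 ≈ -1091.7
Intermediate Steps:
M(g) = -5/3 (M(g) = 5/(-4 + g/g) = 5/(-4 + 1) = 5/(-3) = 5*(-⅓) = -5/3)
G = 655
G*L(M(-3)) = 655*(-5/3) = -3275/3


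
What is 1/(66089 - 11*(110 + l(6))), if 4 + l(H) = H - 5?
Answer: 1/64912 ≈ 1.5405e-5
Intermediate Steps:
l(H) = -9 + H (l(H) = -4 + (H - 5) = -4 + (-5 + H) = -9 + H)
1/(66089 - 11*(110 + l(6))) = 1/(66089 - 11*(110 + (-9 + 6))) = 1/(66089 - 11*(110 - 3)) = 1/(66089 - 11*107) = 1/(66089 - 1177) = 1/64912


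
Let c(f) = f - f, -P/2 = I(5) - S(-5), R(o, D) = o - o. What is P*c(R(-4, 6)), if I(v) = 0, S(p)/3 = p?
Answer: 0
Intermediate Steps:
S(p) = 3*p
R(o, D) = 0
P = -30 (P = -2*(0 - 3*(-5)) = -2*(0 - 1*(-15)) = -2*(0 + 15) = -2*15 = -30)
c(f) = 0
P*c(R(-4, 6)) = -30*0 = 0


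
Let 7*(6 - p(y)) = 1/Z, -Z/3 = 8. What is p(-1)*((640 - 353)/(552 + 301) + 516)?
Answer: 444398915/143304 ≈ 3101.1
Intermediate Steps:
Z = -24 (Z = -3*8 = -24)
p(y) = 1009/168 (p(y) = 6 - 1/7/(-24) = 6 - 1/7*(-1/24) = 6 + 1/168 = 1009/168)
p(-1)*((640 - 353)/(552 + 301) + 516) = 1009*((640 - 353)/(552 + 301) + 516)/168 = 1009*(287/853 + 516)/168 = (1009/168)*(440435/853) = 444398915/143304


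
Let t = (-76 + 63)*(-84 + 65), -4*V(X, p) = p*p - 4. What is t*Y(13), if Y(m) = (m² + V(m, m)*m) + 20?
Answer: -343083/4 ≈ -85771.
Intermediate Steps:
V(X, p) = 1 - p²/4 (V(X, p) = -(p*p - 4)/4 = -(p² - 4)/4 = -(-4 + p²)/4 = 1 - p²/4)
t = 247 (t = -13*(-19) = 247)
Y(m) = 20 + m² + m*(1 - m²/4) (Y(m) = (m² + (1 - m²/4)*m) + 20 = (m² + m*(1 - m²/4)) + 20 = 20 + m² + m*(1 - m²/4))
t*Y(13) = 247*(20 + 13 + 13² - ¼*13³) = 247*(20 + 13 + 169 - ¼*2197) = 247*(20 + 13 + 169 - 2197/4) = 247*(-1389/4) = -343083/4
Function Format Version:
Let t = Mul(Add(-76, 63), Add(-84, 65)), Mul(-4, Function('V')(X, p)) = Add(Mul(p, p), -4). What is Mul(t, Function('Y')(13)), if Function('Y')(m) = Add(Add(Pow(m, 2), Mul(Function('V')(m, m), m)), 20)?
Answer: Rational(-343083, 4) ≈ -85771.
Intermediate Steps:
Function('V')(X, p) = Add(1, Mul(Rational(-1, 4), Pow(p, 2))) (Function('V')(X, p) = Mul(Rational(-1, 4), Add(Mul(p, p), -4)) = Mul(Rational(-1, 4), Add(Pow(p, 2), -4)) = Mul(Rational(-1, 4), Add(-4, Pow(p, 2))) = Add(1, Mul(Rational(-1, 4), Pow(p, 2))))
t = 247 (t = Mul(-13, -19) = 247)
Function('Y')(m) = Add(20, Pow(m, 2), Mul(m, Add(1, Mul(Rational(-1, 4), Pow(m, 2))))) (Function('Y')(m) = Add(Add(Pow(m, 2), Mul(Add(1, Mul(Rational(-1, 4), Pow(m, 2))), m)), 20) = Add(Add(Pow(m, 2), Mul(m, Add(1, Mul(Rational(-1, 4), Pow(m, 2))))), 20) = Add(20, Pow(m, 2), Mul(m, Add(1, Mul(Rational(-1, 4), Pow(m, 2))))))
Mul(t, Function('Y')(13)) = Mul(247, Add(20, 13, Pow(13, 2), Mul(Rational(-1, 4), Pow(13, 3)))) = Mul(247, Add(20, 13, 169, Mul(Rational(-1, 4), 2197))) = Mul(247, Add(20, 13, 169, Rational(-2197, 4))) = Mul(247, Rational(-1389, 4)) = Rational(-343083, 4)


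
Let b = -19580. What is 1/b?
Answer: -1/19580 ≈ -5.1073e-5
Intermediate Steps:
1/b = 1/(-19580) = -1/19580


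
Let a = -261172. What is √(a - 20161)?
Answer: I*√281333 ≈ 530.41*I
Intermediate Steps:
√(a - 20161) = √(-261172 - 20161) = √(-281333) = I*√281333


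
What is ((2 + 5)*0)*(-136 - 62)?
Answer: 0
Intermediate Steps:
((2 + 5)*0)*(-136 - 62) = (7*0)*(-198) = 0*(-198) = 0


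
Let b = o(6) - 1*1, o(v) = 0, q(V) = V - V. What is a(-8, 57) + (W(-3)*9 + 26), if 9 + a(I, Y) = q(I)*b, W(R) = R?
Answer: -10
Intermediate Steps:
q(V) = 0
b = -1 (b = 0 - 1*1 = 0 - 1 = -1)
a(I, Y) = -9 (a(I, Y) = -9 + 0*(-1) = -9 + 0 = -9)
a(-8, 57) + (W(-3)*9 + 26) = -9 + (-3*9 + 26) = -9 + (-27 + 26) = -9 - 1 = -10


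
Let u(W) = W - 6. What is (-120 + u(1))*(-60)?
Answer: 7500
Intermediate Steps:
u(W) = -6 + W
(-120 + u(1))*(-60) = (-120 + (-6 + 1))*(-60) = (-120 - 5)*(-60) = -125*(-60) = 7500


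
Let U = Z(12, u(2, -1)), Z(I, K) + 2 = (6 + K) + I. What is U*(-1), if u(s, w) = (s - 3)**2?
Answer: -17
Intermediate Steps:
u(s, w) = (-3 + s)**2
Z(I, K) = 4 + I + K (Z(I, K) = -2 + ((6 + K) + I) = -2 + (6 + I + K) = 4 + I + K)
U = 17 (U = 4 + 12 + (-3 + 2)**2 = 4 + 12 + (-1)**2 = 4 + 12 + 1 = 17)
U*(-1) = 17*(-1) = -17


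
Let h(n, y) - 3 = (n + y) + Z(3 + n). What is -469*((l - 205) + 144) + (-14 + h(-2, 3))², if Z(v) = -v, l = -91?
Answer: 71409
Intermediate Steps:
h(n, y) = y (h(n, y) = 3 + ((n + y) - (3 + n)) = 3 + ((n + y) + (-3 - n)) = 3 + (-3 + y) = y)
-469*((l - 205) + 144) + (-14 + h(-2, 3))² = -469*((-91 - 205) + 144) + (-14 + 3)² = -469*(-296 + 144) + (-11)² = -469*(-152) + 121 = 71288 + 121 = 71409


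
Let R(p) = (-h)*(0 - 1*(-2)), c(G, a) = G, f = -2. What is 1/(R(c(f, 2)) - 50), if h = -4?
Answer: -1/42 ≈ -0.023810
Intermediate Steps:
R(p) = 8 (R(p) = (-1*(-4))*(0 - 1*(-2)) = 4*(0 + 2) = 4*2 = 8)
1/(R(c(f, 2)) - 50) = 1/(8 - 50) = 1/(-42) = -1/42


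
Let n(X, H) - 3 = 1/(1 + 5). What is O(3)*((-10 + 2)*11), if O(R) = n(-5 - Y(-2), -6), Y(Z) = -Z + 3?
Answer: -836/3 ≈ -278.67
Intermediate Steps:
Y(Z) = 3 - Z
n(X, H) = 19/6 (n(X, H) = 3 + 1/(1 + 5) = 3 + 1/6 = 3 + ⅙ = 19/6)
O(R) = 19/6
O(3)*((-10 + 2)*11) = 19*((-10 + 2)*11)/6 = 19*(-8*11)/6 = (19/6)*(-88) = -836/3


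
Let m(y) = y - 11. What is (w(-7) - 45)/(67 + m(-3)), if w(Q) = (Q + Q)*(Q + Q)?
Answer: 151/53 ≈ 2.8491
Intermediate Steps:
m(y) = -11 + y
w(Q) = 4*Q**2 (w(Q) = (2*Q)*(2*Q) = 4*Q**2)
(w(-7) - 45)/(67 + m(-3)) = (4*(-7)**2 - 45)/(67 + (-11 - 3)) = (4*49 - 45)/(67 - 14) = (196 - 45)/53 = 151*(1/53) = 151/53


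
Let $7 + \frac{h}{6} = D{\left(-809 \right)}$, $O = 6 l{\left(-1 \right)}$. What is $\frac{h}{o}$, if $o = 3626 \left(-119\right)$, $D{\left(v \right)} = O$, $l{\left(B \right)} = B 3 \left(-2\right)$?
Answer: $- \frac{87}{215747} \approx -0.00040325$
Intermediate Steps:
$l{\left(B \right)} = - 6 B$ ($l{\left(B \right)} = 3 B \left(-2\right) = - 6 B$)
$O = 36$ ($O = 6 \left(\left(-6\right) \left(-1\right)\right) = 6 \cdot 6 = 36$)
$D{\left(v \right)} = 36$
$h = 174$ ($h = -42 + 6 \cdot 36 = -42 + 216 = 174$)
$o = -431494$
$\frac{h}{o} = \frac{174}{-431494} = 174 \left(- \frac{1}{431494}\right) = - \frac{87}{215747}$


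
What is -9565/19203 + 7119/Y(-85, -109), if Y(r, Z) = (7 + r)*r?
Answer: 24430069/42438630 ≈ 0.57566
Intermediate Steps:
Y(r, Z) = r*(7 + r)
-9565/19203 + 7119/Y(-85, -109) = -9565/19203 + 7119/((-85*(7 - 85))) = -9565*1/19203 + 7119/((-85*(-78))) = -9565/19203 + 7119/6630 = -9565/19203 + 7119*(1/6630) = -9565/19203 + 2373/2210 = 24430069/42438630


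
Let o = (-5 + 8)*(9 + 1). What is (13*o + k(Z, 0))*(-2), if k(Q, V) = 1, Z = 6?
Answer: -782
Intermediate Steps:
o = 30 (o = 3*10 = 30)
(13*o + k(Z, 0))*(-2) = (13*30 + 1)*(-2) = (390 + 1)*(-2) = 391*(-2) = -782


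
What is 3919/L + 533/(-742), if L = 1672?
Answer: 1008361/620312 ≈ 1.6256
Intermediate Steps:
3919/L + 533/(-742) = 3919/1672 + 533/(-742) = 3919*(1/1672) + 533*(-1/742) = 3919/1672 - 533/742 = 1008361/620312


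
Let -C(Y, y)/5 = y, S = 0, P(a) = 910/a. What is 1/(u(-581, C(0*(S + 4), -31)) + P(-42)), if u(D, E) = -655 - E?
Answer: -3/2495 ≈ -0.0012024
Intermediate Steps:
C(Y, y) = -5*y
1/(u(-581, C(0*(S + 4), -31)) + P(-42)) = 1/((-655 - (-5)*(-31)) + 910/(-42)) = 1/((-655 - 1*155) + 910*(-1/42)) = 1/((-655 - 155) - 65/3) = 1/(-810 - 65/3) = 1/(-2495/3) = -3/2495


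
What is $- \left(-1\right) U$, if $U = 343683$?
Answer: $343683$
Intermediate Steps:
$- \left(-1\right) U = - \left(-1\right) 343683 = \left(-1\right) \left(-343683\right) = 343683$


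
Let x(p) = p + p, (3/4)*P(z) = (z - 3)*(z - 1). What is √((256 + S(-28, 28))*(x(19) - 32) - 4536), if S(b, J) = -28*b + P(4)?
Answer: 24*√3 ≈ 41.569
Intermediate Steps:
P(z) = 4*(-1 + z)*(-3 + z)/3 (P(z) = 4*((z - 3)*(z - 1))/3 = 4*((-3 + z)*(-1 + z))/3 = 4*((-1 + z)*(-3 + z))/3 = 4*(-1 + z)*(-3 + z)/3)
S(b, J) = 4 - 28*b (S(b, J) = -28*b + (4 - 16/3*4 + (4/3)*4²) = -28*b + (4 - 64/3 + (4/3)*16) = -28*b + (4 - 64/3 + 64/3) = -28*b + 4 = 4 - 28*b)
x(p) = 2*p
√((256 + S(-28, 28))*(x(19) - 32) - 4536) = √((256 + (4 - 28*(-28)))*(2*19 - 32) - 4536) = √((256 + (4 + 784))*(38 - 32) - 4536) = √((256 + 788)*6 - 4536) = √(1044*6 - 4536) = √(6264 - 4536) = √1728 = 24*√3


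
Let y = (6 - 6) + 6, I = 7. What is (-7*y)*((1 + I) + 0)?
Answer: -336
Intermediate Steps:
y = 6 (y = 0 + 6 = 6)
(-7*y)*((1 + I) + 0) = (-7*6)*((1 + 7) + 0) = -42*(8 + 0) = -42*8 = -336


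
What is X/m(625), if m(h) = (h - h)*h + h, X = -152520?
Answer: -30504/125 ≈ -244.03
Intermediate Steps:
m(h) = h (m(h) = 0*h + h = 0 + h = h)
X/m(625) = -152520/625 = -152520*1/625 = -30504/125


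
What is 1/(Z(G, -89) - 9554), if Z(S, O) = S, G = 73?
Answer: -1/9481 ≈ -0.00010547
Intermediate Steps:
1/(Z(G, -89) - 9554) = 1/(73 - 9554) = 1/(-9481) = -1/9481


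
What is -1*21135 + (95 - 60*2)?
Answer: -21160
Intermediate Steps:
-1*21135 + (95 - 60*2) = -21135 + (95 - 120) = -21135 - 25 = -21160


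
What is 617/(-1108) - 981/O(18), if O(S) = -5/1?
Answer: 1083863/5540 ≈ 195.64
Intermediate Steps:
O(S) = -5 (O(S) = -5*1 = -5)
617/(-1108) - 981/O(18) = 617/(-1108) - 981/(-5) = 617*(-1/1108) - 981*(-1/5) = -617/1108 + 981/5 = 1083863/5540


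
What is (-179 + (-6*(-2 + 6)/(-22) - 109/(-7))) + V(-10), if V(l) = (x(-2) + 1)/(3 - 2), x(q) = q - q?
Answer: -12423/77 ≈ -161.34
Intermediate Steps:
x(q) = 0
V(l) = 1 (V(l) = (0 + 1)/(3 - 2) = 1/1 = 1*1 = 1)
(-179 + (-6*(-2 + 6)/(-22) - 109/(-7))) + V(-10) = (-179 + (-6*(-2 + 6)/(-22) - 109/(-7))) + 1 = (-179 + (-6*4*(-1/22) - 109*(-⅐))) + 1 = (-179 + (-24*(-1/22) + 109/7)) + 1 = (-179 + (12/11 + 109/7)) + 1 = (-179 + 1283/77) + 1 = -12500/77 + 1 = -12423/77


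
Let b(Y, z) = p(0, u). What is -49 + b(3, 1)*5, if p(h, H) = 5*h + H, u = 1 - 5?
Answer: -69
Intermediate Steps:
u = -4
p(h, H) = H + 5*h
b(Y, z) = -4 (b(Y, z) = -4 + 5*0 = -4 + 0 = -4)
-49 + b(3, 1)*5 = -49 - 4*5 = -49 - 20 = -69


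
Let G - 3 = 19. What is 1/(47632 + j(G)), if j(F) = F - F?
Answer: 1/47632 ≈ 2.0994e-5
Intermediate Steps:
G = 22 (G = 3 + 19 = 22)
j(F) = 0
1/(47632 + j(G)) = 1/(47632 + 0) = 1/47632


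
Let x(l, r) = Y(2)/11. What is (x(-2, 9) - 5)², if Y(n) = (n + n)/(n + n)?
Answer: 2916/121 ≈ 24.099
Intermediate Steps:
Y(n) = 1 (Y(n) = (2*n)/((2*n)) = (2*n)*(1/(2*n)) = 1)
x(l, r) = 1/11
(x(-2, 9) - 5)² = (1/11 - 5)² = (-54/11)² = 2916/121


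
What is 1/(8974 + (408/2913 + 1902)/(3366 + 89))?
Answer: 3354805/30107867048 ≈ 0.00011143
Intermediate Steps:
1/(8974 + (408/2913 + 1902)/(3366 + 89)) = 1/(8974 + (408*(1/2913) + 1902)/3455) = 1/(8974 + (136/971 + 1902)*(1/3455)) = 1/(8974 + (1846978/971)*(1/3455)) = 1/(8974 + 1846978/3354805) = 1/(30107867048/3354805) = 3354805/30107867048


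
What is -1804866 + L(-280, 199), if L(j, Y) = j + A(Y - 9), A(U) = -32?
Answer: -1805178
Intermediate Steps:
L(j, Y) = -32 + j (L(j, Y) = j - 32 = -32 + j)
-1804866 + L(-280, 199) = -1804866 + (-32 - 280) = -1804866 - 312 = -1805178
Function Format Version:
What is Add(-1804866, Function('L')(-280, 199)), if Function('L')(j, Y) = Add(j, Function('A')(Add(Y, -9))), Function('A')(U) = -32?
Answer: -1805178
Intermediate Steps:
Function('L')(j, Y) = Add(-32, j) (Function('L')(j, Y) = Add(j, -32) = Add(-32, j))
Add(-1804866, Function('L')(-280, 199)) = Add(-1804866, Add(-32, -280)) = Add(-1804866, -312) = -1805178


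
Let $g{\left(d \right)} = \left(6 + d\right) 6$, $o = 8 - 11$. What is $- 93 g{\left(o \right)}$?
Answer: $-1674$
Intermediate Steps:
$o = -3$ ($o = 8 - 11 = -3$)
$g{\left(d \right)} = 36 + 6 d$
$- 93 g{\left(o \right)} = - 93 \left(36 + 6 \left(-3\right)\right) = - 93 \left(36 - 18\right) = \left(-93\right) 18 = -1674$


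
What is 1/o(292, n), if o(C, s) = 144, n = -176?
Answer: 1/144 ≈ 0.0069444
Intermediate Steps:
1/o(292, n) = 1/144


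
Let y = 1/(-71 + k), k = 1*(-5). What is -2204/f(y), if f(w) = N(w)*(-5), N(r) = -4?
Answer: -551/5 ≈ -110.20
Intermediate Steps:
k = -5
y = -1/76 (y = 1/(-71 - 5) = 1/(-76) = -1/76 ≈ -0.013158)
f(w) = 20 (f(w) = -4*(-5) = 20)
-2204/f(y) = -2204/20 = -2204*1/20 = -551/5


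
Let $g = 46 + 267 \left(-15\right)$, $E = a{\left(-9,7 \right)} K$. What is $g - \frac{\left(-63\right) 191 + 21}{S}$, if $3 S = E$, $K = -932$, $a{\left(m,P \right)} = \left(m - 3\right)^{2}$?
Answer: $- \frac{14760153}{3728} \approx -3959.3$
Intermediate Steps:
$a{\left(m,P \right)} = \left(-3 + m\right)^{2}$
$E = -134208$ ($E = \left(-3 - 9\right)^{2} \left(-932\right) = \left(-12\right)^{2} \left(-932\right) = 144 \left(-932\right) = -134208$)
$S = -44736$ ($S = \frac{1}{3} \left(-134208\right) = -44736$)
$g = -3959$ ($g = 46 - 4005 = -3959$)
$g - \frac{\left(-63\right) 191 + 21}{S} = -3959 - \frac{\left(-63\right) 191 + 21}{-44736} = -3959 - \left(-12033 + 21\right) \left(- \frac{1}{44736}\right) = -3959 - \left(-12012\right) \left(- \frac{1}{44736}\right) = -3959 - \frac{1001}{3728} = - \frac{14760153}{3728}$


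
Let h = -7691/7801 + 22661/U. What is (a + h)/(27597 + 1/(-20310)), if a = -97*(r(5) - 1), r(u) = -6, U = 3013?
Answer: 327257099690550/13174107586239497 ≈ 0.024841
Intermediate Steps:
h = 153605478/23504413 (h = -7691/7801 + 22661/3013 = 153605478/23504413 ≈ 6.5352)
a = 679 (a = -97*(-6 - 1) = -97*(-7) = 679)
(a + h)/(27597 + 1/(-20310)) = (679 + 153605478/23504413)/(27597 + 1/(-20310)) = 16113101905/(23504413*(27597 - 1/20310)) = 16113101905/(23504413*(560495069/20310)) = (16113101905/23504413)*(20310/560495069) = 327257099690550/13174107586239497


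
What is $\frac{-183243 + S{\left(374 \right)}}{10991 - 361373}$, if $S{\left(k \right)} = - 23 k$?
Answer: $\frac{191845}{350382} \approx 0.54753$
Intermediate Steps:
$\frac{-183243 + S{\left(374 \right)}}{10991 - 361373} = \frac{-183243 - 8602}{10991 - 361373} = \frac{-183243 - 8602}{-350382} = \left(-191845\right) \left(- \frac{1}{350382}\right) = \frac{191845}{350382}$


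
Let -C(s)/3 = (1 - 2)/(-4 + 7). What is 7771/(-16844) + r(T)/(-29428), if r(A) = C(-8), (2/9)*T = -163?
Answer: -28587729/61960654 ≈ -0.46139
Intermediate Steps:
T = -1467/2 (T = (9/2)*(-163) = -1467/2 ≈ -733.50)
C(s) = 1 (C(s) = -3*(1 - 2)/(-4 + 7) = -(-3)/3 = -3*(-1/3) = 1)
r(A) = 1
7771/(-16844) + r(T)/(-29428) = 7771/(-16844) + 1/(-29428) = 7771*(-1/16844) + 1*(-1/29428) = -7771/16844 - 1/29428 = -28587729/61960654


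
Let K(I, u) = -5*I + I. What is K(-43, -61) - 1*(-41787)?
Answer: 41959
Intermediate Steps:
K(I, u) = -4*I
K(-43, -61) - 1*(-41787) = -4*(-43) - 1*(-41787) = 172 + 41787 = 41959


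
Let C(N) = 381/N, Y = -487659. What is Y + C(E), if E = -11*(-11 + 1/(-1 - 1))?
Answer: -123376965/253 ≈ -4.8766e+5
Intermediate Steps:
E = 253/2 (E = -11*(-11 + 1/(-2)) = -11*(-11 - ½) = -11*(-23/2) = 253/2 ≈ 126.50)
Y + C(E) = -487659 + 381/(253/2) = -487659 + 381*(2/253) = -487659 + 762/253 = -123376965/253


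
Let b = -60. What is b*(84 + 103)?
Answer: -11220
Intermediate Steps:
b*(84 + 103) = -60*(84 + 103) = -60*187 = -11220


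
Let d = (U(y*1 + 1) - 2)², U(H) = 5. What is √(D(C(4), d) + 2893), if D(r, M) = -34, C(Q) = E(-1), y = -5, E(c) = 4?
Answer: √2859 ≈ 53.470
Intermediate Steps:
C(Q) = 4
d = 9 (d = (5 - 2)² = 3² = 9)
√(D(C(4), d) + 2893) = √(-34 + 2893) = √2859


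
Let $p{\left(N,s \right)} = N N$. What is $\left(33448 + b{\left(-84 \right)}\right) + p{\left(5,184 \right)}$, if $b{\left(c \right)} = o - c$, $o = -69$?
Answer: $33488$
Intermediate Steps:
$p{\left(N,s \right)} = N^{2}$
$b{\left(c \right)} = -69 - c$
$\left(33448 + b{\left(-84 \right)}\right) + p{\left(5,184 \right)} = \left(33448 - -15\right) + 5^{2} = \left(33448 + \left(-69 + 84\right)\right) + 25 = \left(33448 + 15\right) + 25 = 33463 + 25 = 33488$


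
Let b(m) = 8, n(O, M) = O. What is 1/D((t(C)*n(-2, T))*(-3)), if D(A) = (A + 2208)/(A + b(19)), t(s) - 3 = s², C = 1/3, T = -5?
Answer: 2/167 ≈ 0.011976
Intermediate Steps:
C = ⅓ ≈ 0.33333
t(s) = 3 + s²
D(A) = (2208 + A)/(8 + A) (D(A) = (A + 2208)/(A + 8) = (2208 + A)/(8 + A))
1/D((t(C)*n(-2, T))*(-3)) = 1/((2208 + ((3 + (⅓)²)*(-2))*(-3))/(8 + ((3 + (⅓)²)*(-2))*(-3))) = 1/((2208 + ((3 + ⅑)*(-2))*(-3))/(8 + ((3 + ⅑)*(-2))*(-3))) = 1/((2208 + ((28/9)*(-2))*(-3))/(8 + ((28/9)*(-2))*(-3))) = 1/((2208 - 56/9*(-3))/(8 - 56/9*(-3))) = 1/((2208 + 56/3)/(8 + 56/3)) = 1/((6680/3)/(80/3)) = 1/((3/80)*(6680/3)) = 1/(167/2) = 2/167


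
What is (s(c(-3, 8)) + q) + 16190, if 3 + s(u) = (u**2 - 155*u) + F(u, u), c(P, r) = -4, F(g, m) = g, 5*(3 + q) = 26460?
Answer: 22108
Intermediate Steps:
q = 5289 (q = -3 + (1/5)*26460 = -3 + 5292 = 5289)
s(u) = -3 + u**2 - 154*u (s(u) = -3 + ((u**2 - 155*u) + u) = -3 + (u**2 - 154*u) = -3 + u**2 - 154*u)
(s(c(-3, 8)) + q) + 16190 = ((-3 + (-4)**2 - 154*(-4)) + 5289) + 16190 = ((-3 + 16 + 616) + 5289) + 16190 = (629 + 5289) + 16190 = 5918 + 16190 = 22108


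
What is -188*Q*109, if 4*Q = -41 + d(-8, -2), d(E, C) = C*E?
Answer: 128075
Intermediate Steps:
Q = -25/4 (Q = (-41 - 2*(-8))/4 = (-41 + 16)/4 = (1/4)*(-25) = -25/4 ≈ -6.2500)
-188*Q*109 = -188*(-25/4)*109 = 1175*109 = 128075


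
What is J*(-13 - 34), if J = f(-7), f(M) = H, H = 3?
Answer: -141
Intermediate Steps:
f(M) = 3
J = 3
J*(-13 - 34) = 3*(-13 - 34) = 3*(-47) = -141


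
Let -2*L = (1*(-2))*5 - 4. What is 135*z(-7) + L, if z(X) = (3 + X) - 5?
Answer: -1208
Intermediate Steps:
L = 7 (L = -((1*(-2))*5 - 4)/2 = -(-2*5 - 4)/2 = -(-10 - 4)/2 = -1/2*(-14) = 7)
z(X) = -2 + X
135*z(-7) + L = 135*(-2 - 7) + 7 = 135*(-9) + 7 = -1215 + 7 = -1208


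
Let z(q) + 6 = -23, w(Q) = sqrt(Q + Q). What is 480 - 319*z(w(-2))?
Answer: 9731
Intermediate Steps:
w(Q) = sqrt(2)*sqrt(Q) (w(Q) = sqrt(2*Q) = sqrt(2)*sqrt(Q))
z(q) = -29 (z(q) = -6 - 23 = -29)
480 - 319*z(w(-2)) = 480 - 319*(-29) = 480 + 9251 = 9731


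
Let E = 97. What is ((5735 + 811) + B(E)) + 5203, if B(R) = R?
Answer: 11846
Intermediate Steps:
((5735 + 811) + B(E)) + 5203 = ((5735 + 811) + 97) + 5203 = (6546 + 97) + 5203 = 6643 + 5203 = 11846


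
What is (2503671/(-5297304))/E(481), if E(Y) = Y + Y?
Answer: -834557/1698668816 ≈ -0.00049130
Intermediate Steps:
E(Y) = 2*Y
(2503671/(-5297304))/E(481) = (2503671/(-5297304))/((2*481)) = (2503671*(-1/5297304))/962 = -834557/1765768*1/962 = -834557/1698668816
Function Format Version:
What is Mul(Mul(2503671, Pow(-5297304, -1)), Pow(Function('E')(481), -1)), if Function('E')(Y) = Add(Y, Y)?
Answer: Rational(-834557, 1698668816) ≈ -0.00049130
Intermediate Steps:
Function('E')(Y) = Mul(2, Y)
Mul(Mul(2503671, Pow(-5297304, -1)), Pow(Function('E')(481), -1)) = Mul(Mul(2503671, Pow(-5297304, -1)), Pow(Mul(2, 481), -1)) = Mul(Mul(2503671, Rational(-1, 5297304)), Pow(962, -1)) = Mul(Rational(-834557, 1765768), Rational(1, 962)) = Rational(-834557, 1698668816)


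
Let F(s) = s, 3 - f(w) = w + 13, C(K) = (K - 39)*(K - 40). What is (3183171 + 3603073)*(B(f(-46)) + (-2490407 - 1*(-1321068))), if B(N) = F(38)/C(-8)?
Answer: -2237788343671253/282 ≈ -7.9354e+12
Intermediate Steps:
C(K) = (-40 + K)*(-39 + K) (C(K) = (-39 + K)*(-40 + K) = (-40 + K)*(-39 + K))
f(w) = -10 - w (f(w) = 3 - (w + 13) = 3 - (13 + w) = 3 + (-13 - w) = -10 - w)
B(N) = 19/1128 (B(N) = 38/(1560 + (-8)**2 - 79*(-8)) = 38/(1560 + 64 + 632) = 38/2256 = 38*(1/2256) = 19/1128)
(3183171 + 3603073)*(B(f(-46)) + (-2490407 - 1*(-1321068))) = (3183171 + 3603073)*(19/1128 + (-2490407 - 1*(-1321068))) = 6786244*(19/1128 + (-2490407 + 1321068)) = 6786244*(19/1128 - 1169339) = 6786244*(-1319014373/1128) = -2237788343671253/282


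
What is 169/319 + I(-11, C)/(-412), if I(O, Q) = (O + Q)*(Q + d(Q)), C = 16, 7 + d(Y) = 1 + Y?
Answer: 14079/65714 ≈ 0.21425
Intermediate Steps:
d(Y) = -6 + Y (d(Y) = -7 + (1 + Y) = -6 + Y)
I(O, Q) = (-6 + 2*Q)*(O + Q) (I(O, Q) = (O + Q)*(Q + (-6 + Q)) = (O + Q)*(-6 + 2*Q) = (-6 + 2*Q)*(O + Q))
169/319 + I(-11, C)/(-412) = 169/319 + (-6*(-11) - 6*16 + 2*16² + 2*(-11)*16)/(-412) = 169*(1/319) + (66 - 96 + 2*256 - 352)*(-1/412) = 169/319 + (66 - 96 + 512 - 352)*(-1/412) = 169/319 + 130*(-1/412) = 169/319 - 65/206 = 14079/65714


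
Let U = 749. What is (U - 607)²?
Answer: 20164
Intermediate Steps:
(U - 607)² = (749 - 607)² = 142² = 20164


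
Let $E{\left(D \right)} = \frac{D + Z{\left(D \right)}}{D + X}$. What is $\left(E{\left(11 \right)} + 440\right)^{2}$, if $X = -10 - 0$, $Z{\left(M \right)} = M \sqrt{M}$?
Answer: $204732 + 9922 \sqrt{11} \approx 2.3764 \cdot 10^{5}$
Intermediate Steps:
$Z{\left(M \right)} = M^{\frac{3}{2}}$
$X = -10$ ($X = -10 + 0 = -10$)
$E{\left(D \right)} = \frac{D + D^{\frac{3}{2}}}{-10 + D}$ ($E{\left(D \right)} = \frac{D + D^{\frac{3}{2}}}{D - 10} = \frac{D + D^{\frac{3}{2}}}{-10 + D}$)
$\left(E{\left(11 \right)} + 440\right)^{2} = \left(\frac{11 + 11^{\frac{3}{2}}}{-10 + 11} + 440\right)^{2} = \left(\frac{11 + 11 \sqrt{11}}{1} + 440\right)^{2} = \left(1 \left(11 + 11 \sqrt{11}\right) + 440\right)^{2} = \left(\left(11 + 11 \sqrt{11}\right) + 440\right)^{2} = \left(451 + 11 \sqrt{11}\right)^{2}$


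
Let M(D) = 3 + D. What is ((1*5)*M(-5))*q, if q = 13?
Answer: -130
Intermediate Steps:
((1*5)*M(-5))*q = ((1*5)*(3 - 5))*13 = (5*(-2))*13 = -10*13 = -130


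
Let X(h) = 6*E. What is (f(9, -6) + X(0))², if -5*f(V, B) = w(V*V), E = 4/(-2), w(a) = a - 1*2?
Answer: 19321/25 ≈ 772.84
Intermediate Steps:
w(a) = -2 + a (w(a) = a - 2 = -2 + a)
E = -2 (E = 4*(-½) = -2)
f(V, B) = ⅖ - V²/5 (f(V, B) = -(-2 + V*V)/5 = -(-2 + V²)/5 = ⅖ - V²/5)
X(h) = -12 (X(h) = 6*(-2) = -12)
(f(9, -6) + X(0))² = ((⅖ - ⅕*9²) - 12)² = ((⅖ - ⅕*81) - 12)² = ((⅖ - 81/5) - 12)² = (-79/5 - 12)² = (-139/5)² = 19321/25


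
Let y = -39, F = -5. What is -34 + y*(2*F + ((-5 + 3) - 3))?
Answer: 551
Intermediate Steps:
-34 + y*(2*F + ((-5 + 3) - 3)) = -34 - 39*(2*(-5) + ((-5 + 3) - 3)) = -34 - 39*(-10 + (-2 - 3)) = -34 - 39*(-10 - 5) = -34 - 39*(-15) = -34 + 585 = 551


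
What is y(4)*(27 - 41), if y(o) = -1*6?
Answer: 84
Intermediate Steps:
y(o) = -6
y(4)*(27 - 41) = -6*(27 - 41) = -6*(-14) = 84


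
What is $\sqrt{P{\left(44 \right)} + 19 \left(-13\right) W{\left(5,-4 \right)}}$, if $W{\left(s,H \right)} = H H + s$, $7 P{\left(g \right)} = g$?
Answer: $\frac{i \sqrt{253855}}{7} \approx 71.977 i$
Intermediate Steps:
$P{\left(g \right)} = \frac{g}{7}$
$W{\left(s,H \right)} = s + H^{2}$ ($W{\left(s,H \right)} = H^{2} + s = s + H^{2}$)
$\sqrt{P{\left(44 \right)} + 19 \left(-13\right) W{\left(5,-4 \right)}} = \sqrt{\frac{1}{7} \cdot 44 + 19 \left(-13\right) \left(5 + \left(-4\right)^{2}\right)} = \sqrt{\frac{44}{7} - 247 \left(5 + 16\right)} = \sqrt{\frac{44}{7} - 5187} = \sqrt{- \frac{36265}{7}} = \frac{i \sqrt{253855}}{7}$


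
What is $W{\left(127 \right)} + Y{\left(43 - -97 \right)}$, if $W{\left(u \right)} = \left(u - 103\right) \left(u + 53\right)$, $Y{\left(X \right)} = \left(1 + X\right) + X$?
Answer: $4601$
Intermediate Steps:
$Y{\left(X \right)} = 1 + 2 X$
$W{\left(u \right)} = \left(-103 + u\right) \left(53 + u\right)$
$W{\left(127 \right)} + Y{\left(43 - -97 \right)} = \left(-5459 + 127^{2} - 6350\right) + \left(1 + 2 \left(43 - -97\right)\right) = \left(-5459 + 16129 - 6350\right) + \left(1 + 2 \left(43 + 97\right)\right) = 4320 + \left(1 + 2 \cdot 140\right) = 4320 + \left(1 + 280\right) = 4320 + 281 = 4601$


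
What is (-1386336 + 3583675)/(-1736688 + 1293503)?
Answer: -2197339/443185 ≈ -4.9581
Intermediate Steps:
(-1386336 + 3583675)/(-1736688 + 1293503) = 2197339/(-443185) = 2197339*(-1/443185) = -2197339/443185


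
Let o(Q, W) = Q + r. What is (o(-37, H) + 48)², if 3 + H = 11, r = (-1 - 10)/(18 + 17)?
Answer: 139876/1225 ≈ 114.18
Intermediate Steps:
r = -11/35 ≈ -0.31429
H = 8 (H = -3 + 11 = 8)
o(Q, W) = -11/35 + Q (o(Q, W) = Q - 11/35 = -11/35 + Q)
(o(-37, H) + 48)² = ((-11/35 - 37) + 48)² = (-1306/35 + 48)² = (374/35)² = 139876/1225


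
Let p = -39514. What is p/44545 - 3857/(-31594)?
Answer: -1076595251/1407354730 ≈ -0.76498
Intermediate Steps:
p/44545 - 3857/(-31594) = -39514/44545 - 3857/(-31594) = -39514*1/44545 - 3857*(-1/31594) = -39514/44545 + 3857/31594 = -1076595251/1407354730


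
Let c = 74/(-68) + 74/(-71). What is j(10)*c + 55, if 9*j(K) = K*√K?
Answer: 55 - 25715*√10/10863 ≈ 47.514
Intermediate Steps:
c = -5143/2414 (c = 74*(-1/68) + 74*(-1/71) = -37/34 - 74/71 = -5143/2414 ≈ -2.1305)
j(K) = K^(3/2)/9 (j(K) = (K*√K)/9 = K^(3/2)/9)
j(10)*c + 55 = (10^(3/2)/9)*(-5143/2414) + 55 = ((10*√10)/9)*(-5143/2414) + 55 = (10*√10/9)*(-5143/2414) + 55 = -25715*√10/10863 + 55 = 55 - 25715*√10/10863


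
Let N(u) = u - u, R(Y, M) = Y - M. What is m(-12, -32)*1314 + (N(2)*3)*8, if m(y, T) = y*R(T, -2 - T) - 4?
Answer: 972360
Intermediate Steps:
N(u) = 0
m(y, T) = -4 + y*(2 + 2*T) (m(y, T) = y*(T - (-2 - T)) - 4 = y*(T + (2 + T)) - 4 = y*(2 + 2*T) - 4 = -4 + y*(2 + 2*T))
m(-12, -32)*1314 + (N(2)*3)*8 = (-4 + 2*(-12)*(1 - 32))*1314 + (0*3)*8 = (-4 + 2*(-12)*(-31))*1314 + 0*8 = (-4 + 744)*1314 + 0 = 740*1314 + 0 = 972360 + 0 = 972360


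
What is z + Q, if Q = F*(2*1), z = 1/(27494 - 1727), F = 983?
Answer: 50657923/25767 ≈ 1966.0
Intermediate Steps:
z = 1/25767 ≈ 3.8809e-5
Q = 1966 (Q = 983*(2*1) = 983*2 = 1966)
z + Q = 1/25767 + 1966 = 50657923/25767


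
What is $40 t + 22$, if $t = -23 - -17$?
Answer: $-218$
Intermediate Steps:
$t = -6$ ($t = -23 + 17 = -6$)
$40 t + 22 = 40 \left(-6\right) + 22 = -240 + 22 = -218$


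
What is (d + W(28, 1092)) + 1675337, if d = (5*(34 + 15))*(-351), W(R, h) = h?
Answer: 1590434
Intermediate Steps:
d = -85995 (d = (5*49)*(-351) = 245*(-351) = -85995)
(d + W(28, 1092)) + 1675337 = (-85995 + 1092) + 1675337 = -84903 + 1675337 = 1590434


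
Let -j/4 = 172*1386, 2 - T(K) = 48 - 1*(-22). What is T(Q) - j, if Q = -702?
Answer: 953500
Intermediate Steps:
T(K) = -68 (T(K) = 2 - (48 - 1*(-22)) = 2 - (48 + 22) = 2 - 1*70 = 2 - 70 = -68)
j = -953568 (j = -688*1386 = -4*238392 = -953568)
T(Q) - j = -68 - 1*(-953568) = -68 + 953568 = 953500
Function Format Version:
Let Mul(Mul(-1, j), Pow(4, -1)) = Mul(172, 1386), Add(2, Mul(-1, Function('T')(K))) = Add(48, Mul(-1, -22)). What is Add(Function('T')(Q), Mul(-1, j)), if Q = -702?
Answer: 953500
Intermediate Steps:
Function('T')(K) = -68 (Function('T')(K) = Add(2, Mul(-1, Add(48, Mul(-1, -22)))) = Add(2, Mul(-1, Add(48, 22))) = Add(2, Mul(-1, 70)) = Add(2, -70) = -68)
j = -953568 (j = Mul(-4, Mul(172, 1386)) = Mul(-4, 238392) = -953568)
Add(Function('T')(Q), Mul(-1, j)) = Add(-68, Mul(-1, -953568)) = Add(-68, 953568) = 953500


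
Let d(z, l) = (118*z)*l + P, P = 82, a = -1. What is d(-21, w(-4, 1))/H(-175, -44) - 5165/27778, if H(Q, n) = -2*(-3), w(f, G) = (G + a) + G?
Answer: -33293539/83334 ≈ -399.52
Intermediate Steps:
w(f, G) = -1 + 2*G (w(f, G) = (G - 1) + G = (-1 + G) + G = -1 + 2*G)
H(Q, n) = 6
d(z, l) = 82 + 118*l*z (d(z, l) = (118*z)*l + 82 = 118*l*z + 82 = 82 + 118*l*z)
d(-21, w(-4, 1))/H(-175, -44) - 5165/27778 = (82 + 118*(-1 + 2*1)*(-21))/6 - 5165/27778 = (82 + 118*(-1 + 2)*(-21))*(1/6) - 5165*1/27778 = (82 + 118*1*(-21))*(1/6) - 5165/27778 = (82 - 2478)*(1/6) - 5165/27778 = -2396*1/6 - 5165/27778 = -1198/3 - 5165/27778 = -33293539/83334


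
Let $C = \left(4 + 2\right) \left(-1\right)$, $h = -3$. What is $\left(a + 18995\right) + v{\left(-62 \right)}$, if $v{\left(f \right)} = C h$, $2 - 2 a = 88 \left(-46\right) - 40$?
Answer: $21058$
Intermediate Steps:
$a = 2045$ ($a = 1 - \frac{88 \left(-46\right) - 40}{2} = 1 - \frac{-4048 - 40}{2} = 1 - -2044 = 1 + 2044 = 2045$)
$C = -6$ ($C = 6 \left(-1\right) = -6$)
$v{\left(f \right)} = 18$ ($v{\left(f \right)} = \left(-6\right) \left(-3\right) = 18$)
$\left(a + 18995\right) + v{\left(-62 \right)} = \left(2045 + 18995\right) + 18 = 21040 + 18 = 21058$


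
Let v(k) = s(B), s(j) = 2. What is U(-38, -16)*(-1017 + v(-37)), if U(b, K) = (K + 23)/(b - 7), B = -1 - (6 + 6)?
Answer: 1421/9 ≈ 157.89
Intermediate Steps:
B = -13 (B = -1 - 1*12 = -1 - 12 = -13)
U(b, K) = (23 + K)/(-7 + b)
v(k) = 2
U(-38, -16)*(-1017 + v(-37)) = ((23 - 16)/(-7 - 38))*(-1017 + 2) = (7/(-45))*(-1015) = -1/45*7*(-1015) = -7/45*(-1015) = 1421/9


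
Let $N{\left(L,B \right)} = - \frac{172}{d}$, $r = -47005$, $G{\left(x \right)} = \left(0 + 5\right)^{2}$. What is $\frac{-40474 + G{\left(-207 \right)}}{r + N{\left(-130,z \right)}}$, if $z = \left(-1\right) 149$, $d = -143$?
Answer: $\frac{5784207}{6721543} \approx 0.86055$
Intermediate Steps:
$G{\left(x \right)} = 25$ ($G{\left(x \right)} = 5^{2} = 25$)
$z = -149$
$N{\left(L,B \right)} = \frac{172}{143}$ ($N{\left(L,B \right)} = - \frac{172}{-143} = \left(-172\right) \left(- \frac{1}{143}\right) = \frac{172}{143}$)
$\frac{-40474 + G{\left(-207 \right)}}{r + N{\left(-130,z \right)}} = \frac{-40474 + 25}{-47005 + \frac{172}{143}} = - \frac{40449}{- \frac{6721543}{143}} = \left(-40449\right) \left(- \frac{143}{6721543}\right) = \frac{5784207}{6721543}$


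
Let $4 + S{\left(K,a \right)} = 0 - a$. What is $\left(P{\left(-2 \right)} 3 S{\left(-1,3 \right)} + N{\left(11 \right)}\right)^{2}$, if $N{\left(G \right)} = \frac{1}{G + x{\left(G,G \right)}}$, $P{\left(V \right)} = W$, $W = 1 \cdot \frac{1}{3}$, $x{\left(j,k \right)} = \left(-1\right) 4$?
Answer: $\frac{2304}{49} \approx 47.02$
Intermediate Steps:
$x{\left(j,k \right)} = -4$
$S{\left(K,a \right)} = -4 - a$ ($S{\left(K,a \right)} = -4 + \left(0 - a\right) = -4 - a$)
$W = \frac{1}{3}$ ($W = 1 \cdot \frac{1}{3} = \frac{1}{3} \approx 0.33333$)
$P{\left(V \right)} = \frac{1}{3}$
$N{\left(G \right)} = \frac{1}{-4 + G}$ ($N{\left(G \right)} = \frac{1}{G - 4} = \frac{1}{-4 + G}$)
$\left(P{\left(-2 \right)} 3 S{\left(-1,3 \right)} + N{\left(11 \right)}\right)^{2} = \left(\frac{1}{3} \cdot 3 \left(-4 - 3\right) + \frac{1}{-4 + 11}\right)^{2} = \left(1 \left(-4 - 3\right) + \frac{1}{7}\right)^{2} = \left(1 \left(-7\right) + \frac{1}{7}\right)^{2} = \left(-7 + \frac{1}{7}\right)^{2} = \left(- \frac{48}{7}\right)^{2} = \frac{2304}{49}$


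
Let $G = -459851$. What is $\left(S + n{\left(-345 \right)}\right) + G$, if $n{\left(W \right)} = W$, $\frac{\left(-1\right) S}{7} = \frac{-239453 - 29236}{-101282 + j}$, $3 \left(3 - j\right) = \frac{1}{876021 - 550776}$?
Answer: $- \frac{45479078122342841}{98821465066} \approx -4.6021 \cdot 10^{5}$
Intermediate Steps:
$j = \frac{2927204}{975735}$ ($j = 3 - \frac{1}{3 \left(876021 - 550776\right)} = 3 - \frac{1}{3 \cdot 325245} = 3 - \frac{1}{975735} = \frac{2927204}{975735} \approx 3.0$)
$S = - \frac{1835184829905}{98821465066}$ ($S = - 7 \frac{-239453 - 29236}{-101282 + \frac{2927204}{975735}} = - 7 \left(- \frac{268689}{- \frac{98821465066}{975735}}\right) = - 7 \left(\left(-268689\right) \left(- \frac{975735}{98821465066}\right)\right) = \left(-7\right) \frac{262169261415}{98821465066} = - \frac{1835184829905}{98821465066} \approx -18.571$)
$\left(S + n{\left(-345 \right)}\right) + G = \left(- \frac{1835184829905}{98821465066} - 345\right) - 459851 = - \frac{35928590277675}{98821465066} - 459851 = - \frac{45479078122342841}{98821465066}$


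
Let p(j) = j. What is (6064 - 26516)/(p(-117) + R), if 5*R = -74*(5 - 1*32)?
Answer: -102260/1413 ≈ -72.371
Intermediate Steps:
R = 1998/5 (R = (-74*(5 - 1*32))/5 = (-74*(5 - 32))/5 = (-74*(-27))/5 = (1/5)*1998 = 1998/5 ≈ 399.60)
(6064 - 26516)/(p(-117) + R) = (6064 - 26516)/(-117 + 1998/5) = -20452/1413/5 = -20452*5/1413 = -102260/1413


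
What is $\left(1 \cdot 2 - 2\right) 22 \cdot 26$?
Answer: $0$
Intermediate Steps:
$\left(1 \cdot 2 - 2\right) 22 \cdot 26 = \left(2 - 2\right) 22 \cdot 26 = 0 \cdot 22 \cdot 26 = 0 \cdot 26 = 0$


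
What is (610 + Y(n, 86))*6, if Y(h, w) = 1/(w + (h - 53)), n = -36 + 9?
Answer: 3661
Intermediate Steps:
n = -27
Y(h, w) = 1/(-53 + h + w) (Y(h, w) = 1/(w + (-53 + h)) = 1/(-53 + h + w))
(610 + Y(n, 86))*6 = (610 + 1/(-53 - 27 + 86))*6 = (610 + 1/6)*6 = (610 + ⅙)*6 = (3661/6)*6 = 3661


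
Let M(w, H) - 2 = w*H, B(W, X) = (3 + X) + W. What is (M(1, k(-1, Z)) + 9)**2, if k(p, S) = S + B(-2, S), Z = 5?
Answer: 484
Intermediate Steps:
B(W, X) = 3 + W + X
k(p, S) = 1 + 2*S (k(p, S) = S + (3 - 2 + S) = S + (1 + S) = 1 + 2*S)
M(w, H) = 2 + H*w (M(w, H) = 2 + w*H = 2 + H*w)
(M(1, k(-1, Z)) + 9)**2 = ((2 + (1 + 2*5)*1) + 9)**2 = ((2 + (1 + 10)*1) + 9)**2 = ((2 + 11*1) + 9)**2 = ((2 + 11) + 9)**2 = (13 + 9)**2 = 22**2 = 484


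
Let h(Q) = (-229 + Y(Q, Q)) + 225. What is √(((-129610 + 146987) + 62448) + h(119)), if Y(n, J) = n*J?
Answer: 7*√1918 ≈ 306.56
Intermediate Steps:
Y(n, J) = J*n
h(Q) = -4 + Q² (h(Q) = (-229 + Q*Q) + 225 = (-229 + Q²) + 225 = -4 + Q²)
√(((-129610 + 146987) + 62448) + h(119)) = √(((-129610 + 146987) + 62448) + (-4 + 119²)) = √((17377 + 62448) + (-4 + 14161)) = √(79825 + 14157) = √93982 = 7*√1918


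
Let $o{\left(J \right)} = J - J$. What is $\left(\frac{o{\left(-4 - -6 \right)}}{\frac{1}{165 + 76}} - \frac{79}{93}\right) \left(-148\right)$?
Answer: $\frac{11692}{93} \approx 125.72$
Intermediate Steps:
$o{\left(J \right)} = 0$
$\left(\frac{o{\left(-4 - -6 \right)}}{\frac{1}{165 + 76}} - \frac{79}{93}\right) \left(-148\right) = \left(\frac{0}{\frac{1}{165 + 76}} - \frac{79}{93}\right) \left(-148\right) = \left(\frac{0}{\frac{1}{241}} - \frac{79}{93}\right) \left(-148\right) = \left(0 \frac{1}{\frac{1}{241}} - \frac{79}{93}\right) \left(-148\right) = \left(0 \cdot 241 - \frac{79}{93}\right) \left(-148\right) = \left(0 - \frac{79}{93}\right) \left(-148\right) = \left(- \frac{79}{93}\right) \left(-148\right) = \frac{11692}{93}$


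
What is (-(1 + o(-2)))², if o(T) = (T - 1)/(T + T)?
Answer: 49/16 ≈ 3.0625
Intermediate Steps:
o(T) = (-1 + T)/(2*T) (o(T) = (-1 + T)/((2*T)) = (-1 + T)*(1/(2*T)) = (-1 + T)/(2*T))
(-(1 + o(-2)))² = (-(1 + (½)*(-1 - 2)/(-2)))² = (-(1 + (½)*(-½)*(-3)))² = (-(1 + ¾))² = (-1*7/4)² = (-7/4)² = 49/16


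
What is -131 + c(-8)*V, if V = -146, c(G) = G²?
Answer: -9475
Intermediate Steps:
-131 + c(-8)*V = -131 + (-8)²*(-146) = -131 + 64*(-146) = -131 - 9344 = -9475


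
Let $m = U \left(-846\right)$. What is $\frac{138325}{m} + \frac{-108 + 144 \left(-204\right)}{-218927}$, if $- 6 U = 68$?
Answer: $\frac{30565769867}{2099072076} \approx 14.562$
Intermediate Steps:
$U = - \frac{34}{3}$ ($U = \left(- \frac{1}{6}\right) 68 = - \frac{34}{3} \approx -11.333$)
$m = 9588$ ($m = \left(- \frac{34}{3}\right) \left(-846\right) = 9588$)
$\frac{138325}{m} + \frac{-108 + 144 \left(-204\right)}{-218927} = \frac{138325}{9588} + \frac{-108 + 144 \left(-204\right)}{-218927} = 138325 \cdot \frac{1}{9588} + \left(-108 - 29376\right) \left(- \frac{1}{218927}\right) = \frac{138325}{9588} - - \frac{29484}{218927} = \frac{138325}{9588} + \frac{29484}{218927} = \frac{30565769867}{2099072076}$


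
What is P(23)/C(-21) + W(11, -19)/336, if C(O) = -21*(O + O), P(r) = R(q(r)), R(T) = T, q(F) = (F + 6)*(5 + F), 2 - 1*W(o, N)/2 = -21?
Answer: 533/504 ≈ 1.0575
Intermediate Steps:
W(o, N) = 46 (W(o, N) = 4 - 2*(-21) = 4 + 42 = 46)
q(F) = (5 + F)*(6 + F) (q(F) = (6 + F)*(5 + F) = (5 + F)*(6 + F))
P(r) = 30 + r**2 + 11*r
C(O) = -42*O
P(23)/C(-21) + W(11, -19)/336 = (30 + 23**2 + 11*23)/((-42*(-21))) + 46/336 = (30 + 529 + 253)/882 + 46*(1/336) = 812*(1/882) + 23/168 = 58/63 + 23/168 = 533/504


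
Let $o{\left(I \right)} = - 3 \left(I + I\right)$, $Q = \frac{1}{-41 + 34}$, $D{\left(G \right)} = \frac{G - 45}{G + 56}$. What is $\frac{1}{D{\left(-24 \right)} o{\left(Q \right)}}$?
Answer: $- \frac{112}{207} \approx -0.54106$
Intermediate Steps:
$D{\left(G \right)} = \frac{-45 + G}{56 + G}$
$Q = - \frac{1}{7}$ ($Q = \frac{1}{-7} = - \frac{1}{7} \approx -0.14286$)
$o{\left(I \right)} = - 6 I$ ($o{\left(I \right)} = - 3 \cdot 2 I = - 6 I$)
$\frac{1}{D{\left(-24 \right)} o{\left(Q \right)}} = \frac{1}{\frac{-45 - 24}{56 - 24} \left(\left(-6\right) \left(- \frac{1}{7}\right)\right)} = \frac{1}{\frac{1}{32} \left(-69\right) \frac{6}{7}} = \frac{1}{\left(- \frac{69}{32}\right) \frac{6}{7}} = \frac{1}{- \frac{207}{112}} = - \frac{112}{207}$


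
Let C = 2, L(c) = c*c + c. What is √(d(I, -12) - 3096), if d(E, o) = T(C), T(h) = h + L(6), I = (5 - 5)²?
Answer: 2*I*√763 ≈ 55.245*I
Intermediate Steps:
L(c) = c + c² (L(c) = c² + c = c + c²)
I = 0 (I = 0² = 0)
T(h) = 42 + h (T(h) = h + 6*(1 + 6) = h + 6*7 = h + 42 = 42 + h)
d(E, o) = 44 (d(E, o) = 42 + 2 = 44)
√(d(I, -12) - 3096) = √(44 - 3096) = √(-3052) = 2*I*√763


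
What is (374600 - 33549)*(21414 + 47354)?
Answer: 23453395168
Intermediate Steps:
(374600 - 33549)*(21414 + 47354) = 341051*68768 = 23453395168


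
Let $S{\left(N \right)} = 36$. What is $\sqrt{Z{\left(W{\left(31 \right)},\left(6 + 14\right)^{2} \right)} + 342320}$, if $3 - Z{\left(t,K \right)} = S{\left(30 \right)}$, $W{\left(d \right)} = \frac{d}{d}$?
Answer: $29 \sqrt{407} \approx 585.05$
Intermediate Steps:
$W{\left(d \right)} = 1$
$Z{\left(t,K \right)} = -33$ ($Z{\left(t,K \right)} = 3 - 36 = -33$)
$\sqrt{Z{\left(W{\left(31 \right)},\left(6 + 14\right)^{2} \right)} + 342320} = \sqrt{-33 + 342320} = \sqrt{342287} = 29 \sqrt{407}$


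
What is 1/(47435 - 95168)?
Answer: -1/47733 ≈ -2.0950e-5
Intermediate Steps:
1/(47435 - 95168) = 1/(-47733) = -1/47733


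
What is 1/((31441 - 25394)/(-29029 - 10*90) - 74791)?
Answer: -29929/2238425886 ≈ -1.3371e-5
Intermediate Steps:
1/((31441 - 25394)/(-29029 - 10*90) - 74791) = 1/(6047/(-29029 - 900) - 74791) = 1/(6047/(-29929) - 74791) = 1/(6047*(-1/29929) - 74791) = 1/(-6047/29929 - 74791) = 1/(-2238425886/29929) = -29929/2238425886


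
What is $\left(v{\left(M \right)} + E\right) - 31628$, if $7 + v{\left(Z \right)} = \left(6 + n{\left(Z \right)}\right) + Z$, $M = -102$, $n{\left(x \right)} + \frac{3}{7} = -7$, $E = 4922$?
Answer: $- \frac{187715}{7} \approx -26816.0$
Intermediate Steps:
$n{\left(x \right)} = - \frac{52}{7}$ ($n{\left(x \right)} = - \frac{3}{7} - 7 = - \frac{52}{7}$)
$v{\left(Z \right)} = - \frac{59}{7} + Z$ ($v{\left(Z \right)} = -7 + \left(\left(6 - \frac{52}{7}\right) + Z\right) = -7 + \left(- \frac{10}{7} + Z\right) = - \frac{59}{7} + Z$)
$\left(v{\left(M \right)} + E\right) - 31628 = \left(\left(- \frac{59}{7} - 102\right) + 4922\right) - 31628 = \left(- \frac{773}{7} + 4922\right) - 31628 = \frac{33681}{7} - 31628 = - \frac{187715}{7}$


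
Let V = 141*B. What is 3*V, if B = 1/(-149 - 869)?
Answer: -423/1018 ≈ -0.41552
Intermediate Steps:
B = -1/1018 (B = 1/(-1018) = -1/1018 ≈ -0.00098232)
V = -141/1018 (V = 141*(-1/1018) = -141/1018 ≈ -0.13851)
3*V = 3*(-141/1018) = -423/1018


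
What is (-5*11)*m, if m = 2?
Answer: -110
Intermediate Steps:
(-5*11)*m = -5*11*2 = -55*2 = -110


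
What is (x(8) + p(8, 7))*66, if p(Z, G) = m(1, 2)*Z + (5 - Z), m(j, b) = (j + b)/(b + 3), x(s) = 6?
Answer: 2574/5 ≈ 514.80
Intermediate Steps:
m(j, b) = (b + j)/(3 + b)
p(Z, G) = 5 - 2*Z/5 (p(Z, G) = ((2 + 1)/(3 + 2))*Z + (5 - Z) = (3/5)*Z + (5 - Z) = ((1/5)*3)*Z + (5 - Z) = 3*Z/5 + (5 - Z) = 5 - 2*Z/5)
(x(8) + p(8, 7))*66 = (6 + (5 - 2/5*8))*66 = (6 + (5 - 16/5))*66 = (6 + 9/5)*66 = (39/5)*66 = 2574/5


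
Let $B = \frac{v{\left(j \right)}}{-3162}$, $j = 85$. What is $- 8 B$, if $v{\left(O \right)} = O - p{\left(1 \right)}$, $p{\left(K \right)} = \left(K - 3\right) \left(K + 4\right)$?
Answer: $\frac{380}{1581} \approx 0.24035$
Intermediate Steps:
$p{\left(K \right)} = \left(-3 + K\right) \left(4 + K\right)$
$v{\left(O \right)} = 10 + O$ ($v{\left(O \right)} = O - \left(-12 + 1 + 1^{2}\right) = O - \left(-12 + 1 + 1\right) = O - -10 = O + 10 = 10 + O$)
$B = - \frac{95}{3162}$ ($B = \frac{10 + 85}{-3162} = 95 \left(- \frac{1}{3162}\right) = - \frac{95}{3162} \approx -0.030044$)
$- 8 B = \left(-8\right) \left(- \frac{95}{3162}\right) = \frac{380}{1581}$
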